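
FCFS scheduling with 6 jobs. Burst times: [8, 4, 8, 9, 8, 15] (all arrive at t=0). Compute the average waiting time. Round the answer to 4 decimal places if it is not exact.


FCFS order (as given): [8, 4, 8, 9, 8, 15]
Waiting times:
  Job 1: wait = 0
  Job 2: wait = 8
  Job 3: wait = 12
  Job 4: wait = 20
  Job 5: wait = 29
  Job 6: wait = 37
Sum of waiting times = 106
Average waiting time = 106/6 = 17.6667

17.6667


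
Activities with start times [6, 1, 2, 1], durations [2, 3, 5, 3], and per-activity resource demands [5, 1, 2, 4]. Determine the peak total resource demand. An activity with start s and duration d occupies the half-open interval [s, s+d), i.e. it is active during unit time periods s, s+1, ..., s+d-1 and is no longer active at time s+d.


Each activity i is active on [start_i, start_i + duration_i).
Compute total resource usage per time slot:
  t=0: active resources = [], total = 0
  t=1: active resources = [1, 4], total = 5
  t=2: active resources = [1, 2, 4], total = 7
  t=3: active resources = [1, 2, 4], total = 7
  t=4: active resources = [2], total = 2
  t=5: active resources = [2], total = 2
  t=6: active resources = [5, 2], total = 7
  t=7: active resources = [5], total = 5
Peak resource demand = 7

7


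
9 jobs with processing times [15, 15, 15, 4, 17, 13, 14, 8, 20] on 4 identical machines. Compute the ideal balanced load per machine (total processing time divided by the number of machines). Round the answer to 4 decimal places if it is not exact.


Total processing time = 15 + 15 + 15 + 4 + 17 + 13 + 14 + 8 + 20 = 121
Number of machines = 4
Ideal balanced load = 121 / 4 = 30.25

30.25


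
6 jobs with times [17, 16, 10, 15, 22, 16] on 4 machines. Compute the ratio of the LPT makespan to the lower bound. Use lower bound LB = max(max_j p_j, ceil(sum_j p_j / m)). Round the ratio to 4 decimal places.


LPT order: [22, 17, 16, 16, 15, 10]
Machine loads after assignment: [22, 17, 31, 26]
LPT makespan = 31
Lower bound = max(max_job, ceil(total/4)) = max(22, 24) = 24
Ratio = 31 / 24 = 1.2917

1.2917


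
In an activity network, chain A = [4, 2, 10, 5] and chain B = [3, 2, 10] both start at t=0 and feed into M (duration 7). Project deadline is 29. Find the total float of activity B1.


Forward pass: ES(B1) = sum of predecessors on chain B = 0
EF = ES + duration = 0 + 3 = 3
Backward pass: LF(M) = deadline = 29; LS(M) = 29 - 7 = 22
LF(B1) = LS(M) - sum(successors on chain B) = 22 - 12 = 10
LS = LF - duration = 10 - 3 = 7
Total float = LS - ES = 7 - 0 = 7

7


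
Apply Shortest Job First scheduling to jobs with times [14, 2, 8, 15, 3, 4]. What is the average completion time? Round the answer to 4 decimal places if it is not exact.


SJF order (ascending): [2, 3, 4, 8, 14, 15]
Completion times:
  Job 1: burst=2, C=2
  Job 2: burst=3, C=5
  Job 3: burst=4, C=9
  Job 4: burst=8, C=17
  Job 5: burst=14, C=31
  Job 6: burst=15, C=46
Average completion = 110/6 = 18.3333

18.3333


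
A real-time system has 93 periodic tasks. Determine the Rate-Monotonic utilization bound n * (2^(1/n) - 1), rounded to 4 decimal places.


Compute 2^(1/93) = 1.0074810397
Subtract 1: 1.0074810397 - 1 = 0.0074810397
Multiply by n: 93 * 0.0074810397 = 0.6957366921
Round to 4 dp: 0.6957

0.6957


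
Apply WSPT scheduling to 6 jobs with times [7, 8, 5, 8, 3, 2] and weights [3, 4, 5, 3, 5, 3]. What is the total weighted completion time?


Compute p/w ratios and sort ascending (WSPT): [(3, 5), (2, 3), (5, 5), (8, 4), (7, 3), (8, 3)]
Compute weighted completion times:
  Job (p=3,w=5): C=3, w*C=5*3=15
  Job (p=2,w=3): C=5, w*C=3*5=15
  Job (p=5,w=5): C=10, w*C=5*10=50
  Job (p=8,w=4): C=18, w*C=4*18=72
  Job (p=7,w=3): C=25, w*C=3*25=75
  Job (p=8,w=3): C=33, w*C=3*33=99
Total weighted completion time = 326

326


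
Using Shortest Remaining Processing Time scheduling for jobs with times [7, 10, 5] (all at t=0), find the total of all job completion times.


Since all jobs arrive at t=0, SRPT equals SPT ordering.
SPT order: [5, 7, 10]
Completion times:
  Job 1: p=5, C=5
  Job 2: p=7, C=12
  Job 3: p=10, C=22
Total completion time = 5 + 12 + 22 = 39

39


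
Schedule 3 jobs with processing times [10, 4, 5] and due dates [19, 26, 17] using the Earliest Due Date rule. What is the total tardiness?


Sort by due date (EDD order): [(5, 17), (10, 19), (4, 26)]
Compute completion times and tardiness:
  Job 1: p=5, d=17, C=5, tardiness=max(0,5-17)=0
  Job 2: p=10, d=19, C=15, tardiness=max(0,15-19)=0
  Job 3: p=4, d=26, C=19, tardiness=max(0,19-26)=0
Total tardiness = 0

0


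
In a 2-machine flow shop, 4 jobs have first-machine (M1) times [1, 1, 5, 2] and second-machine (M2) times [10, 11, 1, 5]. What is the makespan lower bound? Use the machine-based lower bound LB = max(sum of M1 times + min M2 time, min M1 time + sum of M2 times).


LB1 = sum(M1 times) + min(M2 times) = 9 + 1 = 10
LB2 = min(M1 times) + sum(M2 times) = 1 + 27 = 28
Lower bound = max(LB1, LB2) = max(10, 28) = 28

28


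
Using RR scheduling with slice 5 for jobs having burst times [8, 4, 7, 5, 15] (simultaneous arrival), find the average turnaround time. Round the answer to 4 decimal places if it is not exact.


Time quantum = 5
Execution trace:
  J1 runs 5 units, time = 5
  J2 runs 4 units, time = 9
  J3 runs 5 units, time = 14
  J4 runs 5 units, time = 19
  J5 runs 5 units, time = 24
  J1 runs 3 units, time = 27
  J3 runs 2 units, time = 29
  J5 runs 5 units, time = 34
  J5 runs 5 units, time = 39
Finish times: [27, 9, 29, 19, 39]
Average turnaround = 123/5 = 24.6

24.6


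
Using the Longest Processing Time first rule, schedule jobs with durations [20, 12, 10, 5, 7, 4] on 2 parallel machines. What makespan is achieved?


Sort jobs in decreasing order (LPT): [20, 12, 10, 7, 5, 4]
Assign each job to the least loaded machine:
  Machine 1: jobs [20, 7, 4], load = 31
  Machine 2: jobs [12, 10, 5], load = 27
Makespan = max load = 31

31


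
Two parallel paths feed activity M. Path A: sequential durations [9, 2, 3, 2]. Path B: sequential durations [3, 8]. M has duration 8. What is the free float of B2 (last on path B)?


ES(B2) = sum of predecessors on chain B = 3
EF(B2) = ES + duration = 3 + 8 = 11
Successor of B2 is M. ES(M) = max(sum(A), sum(B)) = max(16, 11) = 16
Free float = ES(successor) - EF(current) = 16 - 11 = 5

5


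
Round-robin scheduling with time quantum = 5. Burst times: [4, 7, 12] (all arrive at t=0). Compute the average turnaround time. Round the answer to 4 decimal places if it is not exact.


Time quantum = 5
Execution trace:
  J1 runs 4 units, time = 4
  J2 runs 5 units, time = 9
  J3 runs 5 units, time = 14
  J2 runs 2 units, time = 16
  J3 runs 5 units, time = 21
  J3 runs 2 units, time = 23
Finish times: [4, 16, 23]
Average turnaround = 43/3 = 14.3333

14.3333


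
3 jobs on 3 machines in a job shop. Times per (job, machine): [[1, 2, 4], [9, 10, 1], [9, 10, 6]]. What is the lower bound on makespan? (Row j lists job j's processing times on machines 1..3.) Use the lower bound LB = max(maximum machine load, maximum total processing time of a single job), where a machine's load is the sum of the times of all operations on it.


Machine loads:
  Machine 1: 1 + 9 + 9 = 19
  Machine 2: 2 + 10 + 10 = 22
  Machine 3: 4 + 1 + 6 = 11
Max machine load = 22
Job totals:
  Job 1: 7
  Job 2: 20
  Job 3: 25
Max job total = 25
Lower bound = max(22, 25) = 25

25


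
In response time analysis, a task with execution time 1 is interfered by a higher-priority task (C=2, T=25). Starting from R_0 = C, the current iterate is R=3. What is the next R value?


R_next = C + ceil(R_prev / T_hp) * C_hp
ceil(3 / 25) = ceil(0.12) = 1
Interference = 1 * 2 = 2
R_next = 1 + 2 = 3
R_next = R_prev, so the iteration has converged (response time = 3).

3


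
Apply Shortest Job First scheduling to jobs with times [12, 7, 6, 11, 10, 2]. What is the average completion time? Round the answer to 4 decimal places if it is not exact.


SJF order (ascending): [2, 6, 7, 10, 11, 12]
Completion times:
  Job 1: burst=2, C=2
  Job 2: burst=6, C=8
  Job 3: burst=7, C=15
  Job 4: burst=10, C=25
  Job 5: burst=11, C=36
  Job 6: burst=12, C=48
Average completion = 134/6 = 22.3333

22.3333


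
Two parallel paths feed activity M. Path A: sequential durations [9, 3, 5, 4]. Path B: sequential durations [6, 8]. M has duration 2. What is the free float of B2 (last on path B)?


ES(B2) = sum of predecessors on chain B = 6
EF(B2) = ES + duration = 6 + 8 = 14
Successor of B2 is M. ES(M) = max(sum(A), sum(B)) = max(21, 14) = 21
Free float = ES(successor) - EF(current) = 21 - 14 = 7

7


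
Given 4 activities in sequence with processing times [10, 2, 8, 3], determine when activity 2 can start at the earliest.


Activity 2 starts after activities 1 through 1 complete.
Predecessor durations: [10]
ES = 10 = 10

10


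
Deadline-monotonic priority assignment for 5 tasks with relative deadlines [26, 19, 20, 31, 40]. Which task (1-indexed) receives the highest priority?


Sort tasks by relative deadline (ascending):
  Task 2: deadline = 19
  Task 3: deadline = 20
  Task 1: deadline = 26
  Task 4: deadline = 31
  Task 5: deadline = 40
Priority order (highest first): [2, 3, 1, 4, 5]
Highest priority task = 2

2


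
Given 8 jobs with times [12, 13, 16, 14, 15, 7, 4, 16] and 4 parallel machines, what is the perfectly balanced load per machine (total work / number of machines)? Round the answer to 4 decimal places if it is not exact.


Total processing time = 12 + 13 + 16 + 14 + 15 + 7 + 4 + 16 = 97
Number of machines = 4
Ideal balanced load = 97 / 4 = 24.25

24.25


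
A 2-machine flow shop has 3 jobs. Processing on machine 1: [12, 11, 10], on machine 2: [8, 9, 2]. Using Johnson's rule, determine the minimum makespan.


Apply Johnson's rule:
  Group 1 (a <= b): []
  Group 2 (a > b): [(2, 11, 9), (1, 12, 8), (3, 10, 2)]
Optimal job order: [2, 1, 3]
Schedule:
  Job 2: M1 done at 11, M2 done at 20
  Job 1: M1 done at 23, M2 done at 31
  Job 3: M1 done at 33, M2 done at 35
Makespan = 35

35


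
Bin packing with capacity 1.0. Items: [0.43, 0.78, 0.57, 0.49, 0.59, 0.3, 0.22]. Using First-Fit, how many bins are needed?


Place items sequentially using First-Fit:
  Item 0.43 -> new Bin 1
  Item 0.78 -> new Bin 2
  Item 0.57 -> Bin 1 (now 1.0)
  Item 0.49 -> new Bin 3
  Item 0.59 -> new Bin 4
  Item 0.3 -> Bin 3 (now 0.79)
  Item 0.22 -> Bin 2 (now 1.0)
Total bins used = 4

4


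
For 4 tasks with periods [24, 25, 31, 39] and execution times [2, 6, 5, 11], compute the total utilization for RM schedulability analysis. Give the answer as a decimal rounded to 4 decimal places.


Compute individual utilizations (exact fractions):
  Task 1: C/T = 2/24 = 1/12 (approx. 0.0833)
  Task 2: C/T = 6/25 (approx. 0.24)
  Task 3: C/T = 5/31 (approx. 0.1613)
  Task 4: C/T = 11/39 (approx. 0.2821)
Total utilization U = 1/12 + 6/25 + 5/31 + 11/39 = 30897/40300
Rounded to 4 decimal places: U = 0.7667
RM (Liu & Layland) bound for 4 tasks = 0.756828; compare with U = 30897/40300 (approx. 0.766675)
bound < U <= 1, so the RM sufficient condition is not met (inconclusive; an exact test such as response-time analysis is needed).

0.7667


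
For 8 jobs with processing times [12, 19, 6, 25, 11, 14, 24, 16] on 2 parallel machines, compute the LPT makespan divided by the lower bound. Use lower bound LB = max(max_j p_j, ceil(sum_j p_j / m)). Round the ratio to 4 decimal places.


LPT order: [25, 24, 19, 16, 14, 12, 11, 6]
Machine loads after assignment: [66, 61]
LPT makespan = 66
Lower bound = max(max_job, ceil(total/2)) = max(25, 64) = 64
Ratio = 66 / 64 = 1.0313

1.0313


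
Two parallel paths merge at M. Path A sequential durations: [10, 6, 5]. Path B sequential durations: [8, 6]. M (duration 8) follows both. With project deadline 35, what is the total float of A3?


Forward pass: ES(A3) = sum of predecessors on chain A = 16
EF = ES + duration = 16 + 5 = 21
Backward pass: LF(M) = deadline = 35; LS(M) = 35 - 8 = 27
LF(A3) = LS(M) - sum(successors on chain A) = 27 - 0 = 27
LS = LF - duration = 27 - 5 = 22
Total float = LS - ES = 22 - 16 = 6

6


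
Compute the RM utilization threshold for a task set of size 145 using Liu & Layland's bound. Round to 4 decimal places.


Compute 2^(1/145) = 1.0047917694
Subtract 1: 1.0047917694 - 1 = 0.0047917694
Multiply by n: 145 * 0.0047917694 = 0.6948065630
Round to 4 dp: 0.6948

0.6948


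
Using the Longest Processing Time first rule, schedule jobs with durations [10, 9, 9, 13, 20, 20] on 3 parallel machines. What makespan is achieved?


Sort jobs in decreasing order (LPT): [20, 20, 13, 10, 9, 9]
Assign each job to the least loaded machine:
  Machine 1: jobs [20, 9], load = 29
  Machine 2: jobs [20, 9], load = 29
  Machine 3: jobs [13, 10], load = 23
Makespan = max load = 29

29


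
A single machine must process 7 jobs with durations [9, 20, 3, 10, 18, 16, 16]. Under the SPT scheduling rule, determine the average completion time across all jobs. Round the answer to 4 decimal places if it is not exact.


Sort jobs by processing time (SPT order): [3, 9, 10, 16, 16, 18, 20]
Compute completion times sequentially:
  Job 1: processing = 3, completes at 3
  Job 2: processing = 9, completes at 12
  Job 3: processing = 10, completes at 22
  Job 4: processing = 16, completes at 38
  Job 5: processing = 16, completes at 54
  Job 6: processing = 18, completes at 72
  Job 7: processing = 20, completes at 92
Sum of completion times = 293
Average completion time = 293/7 = 41.8571

41.8571


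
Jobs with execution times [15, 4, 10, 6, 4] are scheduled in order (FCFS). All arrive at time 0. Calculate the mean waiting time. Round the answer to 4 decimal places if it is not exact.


FCFS order (as given): [15, 4, 10, 6, 4]
Waiting times:
  Job 1: wait = 0
  Job 2: wait = 15
  Job 3: wait = 19
  Job 4: wait = 29
  Job 5: wait = 35
Sum of waiting times = 98
Average waiting time = 98/5 = 19.6

19.6


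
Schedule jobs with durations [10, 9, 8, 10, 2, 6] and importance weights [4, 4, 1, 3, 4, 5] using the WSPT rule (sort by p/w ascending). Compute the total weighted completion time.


Compute p/w ratios and sort ascending (WSPT): [(2, 4), (6, 5), (9, 4), (10, 4), (10, 3), (8, 1)]
Compute weighted completion times:
  Job (p=2,w=4): C=2, w*C=4*2=8
  Job (p=6,w=5): C=8, w*C=5*8=40
  Job (p=9,w=4): C=17, w*C=4*17=68
  Job (p=10,w=4): C=27, w*C=4*27=108
  Job (p=10,w=3): C=37, w*C=3*37=111
  Job (p=8,w=1): C=45, w*C=1*45=45
Total weighted completion time = 380

380


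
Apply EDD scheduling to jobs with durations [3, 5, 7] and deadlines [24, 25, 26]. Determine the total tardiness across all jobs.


Sort by due date (EDD order): [(3, 24), (5, 25), (7, 26)]
Compute completion times and tardiness:
  Job 1: p=3, d=24, C=3, tardiness=max(0,3-24)=0
  Job 2: p=5, d=25, C=8, tardiness=max(0,8-25)=0
  Job 3: p=7, d=26, C=15, tardiness=max(0,15-26)=0
Total tardiness = 0

0


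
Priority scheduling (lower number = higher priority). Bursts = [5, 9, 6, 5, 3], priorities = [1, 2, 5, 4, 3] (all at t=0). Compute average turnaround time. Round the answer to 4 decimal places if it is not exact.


Sort by priority (ascending = highest first):
Order: [(1, 5), (2, 9), (3, 3), (4, 5), (5, 6)]
Completion times:
  Priority 1, burst=5, C=5
  Priority 2, burst=9, C=14
  Priority 3, burst=3, C=17
  Priority 4, burst=5, C=22
  Priority 5, burst=6, C=28
Average turnaround = 86/5 = 17.2

17.2


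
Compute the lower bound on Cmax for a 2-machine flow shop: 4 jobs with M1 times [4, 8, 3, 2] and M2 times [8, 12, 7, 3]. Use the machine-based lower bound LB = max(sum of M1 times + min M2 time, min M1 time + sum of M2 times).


LB1 = sum(M1 times) + min(M2 times) = 17 + 3 = 20
LB2 = min(M1 times) + sum(M2 times) = 2 + 30 = 32
Lower bound = max(LB1, LB2) = max(20, 32) = 32

32


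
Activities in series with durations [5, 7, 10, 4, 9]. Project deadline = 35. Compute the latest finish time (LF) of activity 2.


LF(activity 2) = deadline - sum of successor durations
Successors: activities 3 through 5 with durations [10, 4, 9]
Sum of successor durations = 23
LF = 35 - 23 = 12

12


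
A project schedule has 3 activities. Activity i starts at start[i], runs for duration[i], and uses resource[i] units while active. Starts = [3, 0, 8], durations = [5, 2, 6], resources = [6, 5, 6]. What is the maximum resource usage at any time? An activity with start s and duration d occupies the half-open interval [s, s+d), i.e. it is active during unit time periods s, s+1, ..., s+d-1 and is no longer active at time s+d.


Each activity i is active on [start_i, start_i + duration_i).
Compute total resource usage per time slot:
  t=0: active resources = [5], total = 5
  t=1: active resources = [5], total = 5
  t=2: active resources = [], total = 0
  t=3: active resources = [6], total = 6
  t=4: active resources = [6], total = 6
  t=5: active resources = [6], total = 6
  t=6: active resources = [6], total = 6
  t=7: active resources = [6], total = 6
  t=8: active resources = [6], total = 6
  t=9: active resources = [6], total = 6
  t=10: active resources = [6], total = 6
  t=11: active resources = [6], total = 6
  t=12: active resources = [6], total = 6
  t=13: active resources = [6], total = 6
Peak resource demand = 6

6


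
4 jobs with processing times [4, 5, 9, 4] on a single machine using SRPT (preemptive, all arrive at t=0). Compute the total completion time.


Since all jobs arrive at t=0, SRPT equals SPT ordering.
SPT order: [4, 4, 5, 9]
Completion times:
  Job 1: p=4, C=4
  Job 2: p=4, C=8
  Job 3: p=5, C=13
  Job 4: p=9, C=22
Total completion time = 4 + 8 + 13 + 22 = 47

47


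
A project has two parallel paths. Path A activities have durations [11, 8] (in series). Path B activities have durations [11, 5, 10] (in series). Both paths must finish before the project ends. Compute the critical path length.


Path A total = 11 + 8 = 19
Path B total = 11 + 5 + 10 = 26
Critical path = longest path = max(19, 26) = 26

26


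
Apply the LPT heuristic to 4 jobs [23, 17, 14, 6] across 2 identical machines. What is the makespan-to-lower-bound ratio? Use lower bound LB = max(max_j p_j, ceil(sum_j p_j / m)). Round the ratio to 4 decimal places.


LPT order: [23, 17, 14, 6]
Machine loads after assignment: [29, 31]
LPT makespan = 31
Lower bound = max(max_job, ceil(total/2)) = max(23, 30) = 30
Ratio = 31 / 30 = 1.0333

1.0333


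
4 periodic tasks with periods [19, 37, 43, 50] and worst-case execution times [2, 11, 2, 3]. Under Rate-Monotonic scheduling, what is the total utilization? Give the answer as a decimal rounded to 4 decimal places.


Compute individual utilizations (exact fractions):
  Task 1: C/T = 2/19 (approx. 0.1053)
  Task 2: C/T = 11/37 (approx. 0.2973)
  Task 3: C/T = 2/43 (approx. 0.0465)
  Task 4: C/T = 3/50 (approx. 0.06)
Total utilization U = 2/19 + 11/37 + 2/43 + 3/50 = 769437/1511450
Rounded to 4 decimal places: U = 0.5091
RM (Liu & Layland) bound for 4 tasks = 0.756828; compare with U = 769437/1511450 (approx. 0.509072)
U <= bound, so schedulable by RM sufficient condition.

0.5091


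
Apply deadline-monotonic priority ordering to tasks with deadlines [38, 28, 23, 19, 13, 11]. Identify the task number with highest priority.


Sort tasks by relative deadline (ascending):
  Task 6: deadline = 11
  Task 5: deadline = 13
  Task 4: deadline = 19
  Task 3: deadline = 23
  Task 2: deadline = 28
  Task 1: deadline = 38
Priority order (highest first): [6, 5, 4, 3, 2, 1]
Highest priority task = 6

6


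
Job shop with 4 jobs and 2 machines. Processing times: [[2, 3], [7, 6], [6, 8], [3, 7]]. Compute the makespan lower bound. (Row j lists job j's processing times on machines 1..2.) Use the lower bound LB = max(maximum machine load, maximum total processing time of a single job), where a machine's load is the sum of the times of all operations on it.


Machine loads:
  Machine 1: 2 + 7 + 6 + 3 = 18
  Machine 2: 3 + 6 + 8 + 7 = 24
Max machine load = 24
Job totals:
  Job 1: 5
  Job 2: 13
  Job 3: 14
  Job 4: 10
Max job total = 14
Lower bound = max(24, 14) = 24

24


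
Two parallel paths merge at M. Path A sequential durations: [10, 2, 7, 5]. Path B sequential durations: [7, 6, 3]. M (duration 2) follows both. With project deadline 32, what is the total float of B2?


Forward pass: ES(B2) = sum of predecessors on chain B = 7
EF = ES + duration = 7 + 6 = 13
Backward pass: LF(M) = deadline = 32; LS(M) = 32 - 2 = 30
LF(B2) = LS(M) - sum(successors on chain B) = 30 - 3 = 27
LS = LF - duration = 27 - 6 = 21
Total float = LS - ES = 21 - 7 = 14

14


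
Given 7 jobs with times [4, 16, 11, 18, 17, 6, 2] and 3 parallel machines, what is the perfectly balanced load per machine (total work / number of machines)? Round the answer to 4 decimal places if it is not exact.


Total processing time = 4 + 16 + 11 + 18 + 17 + 6 + 2 = 74
Number of machines = 3
Ideal balanced load = 74 / 3 = 24.6667

24.6667


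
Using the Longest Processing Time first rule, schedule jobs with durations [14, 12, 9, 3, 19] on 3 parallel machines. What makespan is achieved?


Sort jobs in decreasing order (LPT): [19, 14, 12, 9, 3]
Assign each job to the least loaded machine:
  Machine 1: jobs [19], load = 19
  Machine 2: jobs [14, 3], load = 17
  Machine 3: jobs [12, 9], load = 21
Makespan = max load = 21

21


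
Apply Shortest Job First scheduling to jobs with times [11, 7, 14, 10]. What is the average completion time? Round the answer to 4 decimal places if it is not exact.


SJF order (ascending): [7, 10, 11, 14]
Completion times:
  Job 1: burst=7, C=7
  Job 2: burst=10, C=17
  Job 3: burst=11, C=28
  Job 4: burst=14, C=42
Average completion = 94/4 = 23.5

23.5


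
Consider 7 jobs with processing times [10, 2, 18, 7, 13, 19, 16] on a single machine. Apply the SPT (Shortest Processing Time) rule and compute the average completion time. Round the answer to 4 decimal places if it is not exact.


Sort jobs by processing time (SPT order): [2, 7, 10, 13, 16, 18, 19]
Compute completion times sequentially:
  Job 1: processing = 2, completes at 2
  Job 2: processing = 7, completes at 9
  Job 3: processing = 10, completes at 19
  Job 4: processing = 13, completes at 32
  Job 5: processing = 16, completes at 48
  Job 6: processing = 18, completes at 66
  Job 7: processing = 19, completes at 85
Sum of completion times = 261
Average completion time = 261/7 = 37.2857

37.2857


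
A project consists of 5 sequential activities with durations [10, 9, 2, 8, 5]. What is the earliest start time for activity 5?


Activity 5 starts after activities 1 through 4 complete.
Predecessor durations: [10, 9, 2, 8]
ES = 10 + 9 + 2 + 8 = 29

29


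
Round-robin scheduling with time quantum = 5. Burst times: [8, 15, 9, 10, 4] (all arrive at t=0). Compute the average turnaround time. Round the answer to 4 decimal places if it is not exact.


Time quantum = 5
Execution trace:
  J1 runs 5 units, time = 5
  J2 runs 5 units, time = 10
  J3 runs 5 units, time = 15
  J4 runs 5 units, time = 20
  J5 runs 4 units, time = 24
  J1 runs 3 units, time = 27
  J2 runs 5 units, time = 32
  J3 runs 4 units, time = 36
  J4 runs 5 units, time = 41
  J2 runs 5 units, time = 46
Finish times: [27, 46, 36, 41, 24]
Average turnaround = 174/5 = 34.8

34.8


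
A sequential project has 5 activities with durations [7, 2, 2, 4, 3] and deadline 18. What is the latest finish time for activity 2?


LF(activity 2) = deadline - sum of successor durations
Successors: activities 3 through 5 with durations [2, 4, 3]
Sum of successor durations = 9
LF = 18 - 9 = 9

9


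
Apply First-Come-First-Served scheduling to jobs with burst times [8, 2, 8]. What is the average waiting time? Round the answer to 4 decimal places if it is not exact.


FCFS order (as given): [8, 2, 8]
Waiting times:
  Job 1: wait = 0
  Job 2: wait = 8
  Job 3: wait = 10
Sum of waiting times = 18
Average waiting time = 18/3 = 6.0

6.0


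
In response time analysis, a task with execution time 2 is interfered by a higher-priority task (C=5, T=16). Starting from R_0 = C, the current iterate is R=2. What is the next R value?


R_next = C + ceil(R_prev / T_hp) * C_hp
ceil(2 / 16) = ceil(0.125) = 1
Interference = 1 * 5 = 5
R_next = 2 + 5 = 7

7


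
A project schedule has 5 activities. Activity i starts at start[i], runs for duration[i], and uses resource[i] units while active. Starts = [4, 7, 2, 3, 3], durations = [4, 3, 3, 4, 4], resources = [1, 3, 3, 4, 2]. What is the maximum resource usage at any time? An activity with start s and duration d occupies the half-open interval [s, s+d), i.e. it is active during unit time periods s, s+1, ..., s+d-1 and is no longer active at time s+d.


Each activity i is active on [start_i, start_i + duration_i).
Compute total resource usage per time slot:
  t=0: active resources = [], total = 0
  t=1: active resources = [], total = 0
  t=2: active resources = [3], total = 3
  t=3: active resources = [3, 4, 2], total = 9
  t=4: active resources = [1, 3, 4, 2], total = 10
  t=5: active resources = [1, 4, 2], total = 7
  t=6: active resources = [1, 4, 2], total = 7
  t=7: active resources = [1, 3], total = 4
  t=8: active resources = [3], total = 3
  t=9: active resources = [3], total = 3
Peak resource demand = 10

10


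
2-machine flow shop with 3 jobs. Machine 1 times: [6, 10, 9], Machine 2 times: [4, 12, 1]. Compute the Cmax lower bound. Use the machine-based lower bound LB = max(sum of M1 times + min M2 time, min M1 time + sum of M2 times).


LB1 = sum(M1 times) + min(M2 times) = 25 + 1 = 26
LB2 = min(M1 times) + sum(M2 times) = 6 + 17 = 23
Lower bound = max(LB1, LB2) = max(26, 23) = 26

26


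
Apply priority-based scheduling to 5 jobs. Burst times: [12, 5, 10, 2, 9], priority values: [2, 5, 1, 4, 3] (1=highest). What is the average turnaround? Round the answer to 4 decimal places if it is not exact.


Sort by priority (ascending = highest first):
Order: [(1, 10), (2, 12), (3, 9), (4, 2), (5, 5)]
Completion times:
  Priority 1, burst=10, C=10
  Priority 2, burst=12, C=22
  Priority 3, burst=9, C=31
  Priority 4, burst=2, C=33
  Priority 5, burst=5, C=38
Average turnaround = 134/5 = 26.8

26.8


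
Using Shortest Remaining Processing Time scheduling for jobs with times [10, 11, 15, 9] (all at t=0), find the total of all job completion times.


Since all jobs arrive at t=0, SRPT equals SPT ordering.
SPT order: [9, 10, 11, 15]
Completion times:
  Job 1: p=9, C=9
  Job 2: p=10, C=19
  Job 3: p=11, C=30
  Job 4: p=15, C=45
Total completion time = 9 + 19 + 30 + 45 = 103

103


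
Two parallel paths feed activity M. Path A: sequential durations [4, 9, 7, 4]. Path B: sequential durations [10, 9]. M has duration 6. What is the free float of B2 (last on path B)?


ES(B2) = sum of predecessors on chain B = 10
EF(B2) = ES + duration = 10 + 9 = 19
Successor of B2 is M. ES(M) = max(sum(A), sum(B)) = max(24, 19) = 24
Free float = ES(successor) - EF(current) = 24 - 19 = 5

5


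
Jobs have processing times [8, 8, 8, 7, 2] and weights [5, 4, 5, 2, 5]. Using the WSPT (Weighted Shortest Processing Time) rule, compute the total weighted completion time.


Compute p/w ratios and sort ascending (WSPT): [(2, 5), (8, 5), (8, 5), (8, 4), (7, 2)]
Compute weighted completion times:
  Job (p=2,w=5): C=2, w*C=5*2=10
  Job (p=8,w=5): C=10, w*C=5*10=50
  Job (p=8,w=5): C=18, w*C=5*18=90
  Job (p=8,w=4): C=26, w*C=4*26=104
  Job (p=7,w=2): C=33, w*C=2*33=66
Total weighted completion time = 320

320


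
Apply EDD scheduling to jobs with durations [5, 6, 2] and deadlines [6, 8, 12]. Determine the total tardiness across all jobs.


Sort by due date (EDD order): [(5, 6), (6, 8), (2, 12)]
Compute completion times and tardiness:
  Job 1: p=5, d=6, C=5, tardiness=max(0,5-6)=0
  Job 2: p=6, d=8, C=11, tardiness=max(0,11-8)=3
  Job 3: p=2, d=12, C=13, tardiness=max(0,13-12)=1
Total tardiness = 4

4


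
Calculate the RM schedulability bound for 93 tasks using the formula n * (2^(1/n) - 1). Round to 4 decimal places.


Compute 2^(1/93) = 1.0074810397
Subtract 1: 1.0074810397 - 1 = 0.0074810397
Multiply by n: 93 * 0.0074810397 = 0.6957366921
Round to 4 dp: 0.6957

0.6957


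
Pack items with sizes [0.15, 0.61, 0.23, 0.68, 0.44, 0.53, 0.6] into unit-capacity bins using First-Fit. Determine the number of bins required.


Place items sequentially using First-Fit:
  Item 0.15 -> new Bin 1
  Item 0.61 -> Bin 1 (now 0.76)
  Item 0.23 -> Bin 1 (now 0.99)
  Item 0.68 -> new Bin 2
  Item 0.44 -> new Bin 3
  Item 0.53 -> Bin 3 (now 0.97)
  Item 0.6 -> new Bin 4
Total bins used = 4

4


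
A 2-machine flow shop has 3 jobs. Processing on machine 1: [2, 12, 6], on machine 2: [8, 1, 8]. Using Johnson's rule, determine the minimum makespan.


Apply Johnson's rule:
  Group 1 (a <= b): [(1, 2, 8), (3, 6, 8)]
  Group 2 (a > b): [(2, 12, 1)]
Optimal job order: [1, 3, 2]
Schedule:
  Job 1: M1 done at 2, M2 done at 10
  Job 3: M1 done at 8, M2 done at 18
  Job 2: M1 done at 20, M2 done at 21
Makespan = 21

21


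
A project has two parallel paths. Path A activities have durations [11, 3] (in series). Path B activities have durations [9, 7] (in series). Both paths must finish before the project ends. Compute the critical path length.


Path A total = 11 + 3 = 14
Path B total = 9 + 7 = 16
Critical path = longest path = max(14, 16) = 16

16


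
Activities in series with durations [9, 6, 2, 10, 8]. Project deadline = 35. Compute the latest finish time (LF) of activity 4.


LF(activity 4) = deadline - sum of successor durations
Successors: activities 5 through 5 with durations [8]
Sum of successor durations = 8
LF = 35 - 8 = 27

27


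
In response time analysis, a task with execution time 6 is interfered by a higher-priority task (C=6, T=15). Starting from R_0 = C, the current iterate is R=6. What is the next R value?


R_next = C + ceil(R_prev / T_hp) * C_hp
ceil(6 / 15) = ceil(0.4) = 1
Interference = 1 * 6 = 6
R_next = 6 + 6 = 12

12


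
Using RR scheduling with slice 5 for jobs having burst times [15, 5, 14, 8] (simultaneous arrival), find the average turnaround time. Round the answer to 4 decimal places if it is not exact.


Time quantum = 5
Execution trace:
  J1 runs 5 units, time = 5
  J2 runs 5 units, time = 10
  J3 runs 5 units, time = 15
  J4 runs 5 units, time = 20
  J1 runs 5 units, time = 25
  J3 runs 5 units, time = 30
  J4 runs 3 units, time = 33
  J1 runs 5 units, time = 38
  J3 runs 4 units, time = 42
Finish times: [38, 10, 42, 33]
Average turnaround = 123/4 = 30.75

30.75


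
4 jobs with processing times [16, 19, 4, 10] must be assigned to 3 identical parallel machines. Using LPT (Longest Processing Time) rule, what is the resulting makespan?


Sort jobs in decreasing order (LPT): [19, 16, 10, 4]
Assign each job to the least loaded machine:
  Machine 1: jobs [19], load = 19
  Machine 2: jobs [16], load = 16
  Machine 3: jobs [10, 4], load = 14
Makespan = max load = 19

19


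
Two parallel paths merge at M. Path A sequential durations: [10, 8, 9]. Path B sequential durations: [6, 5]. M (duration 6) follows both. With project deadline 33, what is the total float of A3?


Forward pass: ES(A3) = sum of predecessors on chain A = 18
EF = ES + duration = 18 + 9 = 27
Backward pass: LF(M) = deadline = 33; LS(M) = 33 - 6 = 27
LF(A3) = LS(M) - sum(successors on chain A) = 27 - 0 = 27
LS = LF - duration = 27 - 9 = 18
Total float = LS - ES = 18 - 18 = 0

0


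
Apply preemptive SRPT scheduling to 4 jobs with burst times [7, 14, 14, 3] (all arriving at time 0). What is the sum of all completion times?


Since all jobs arrive at t=0, SRPT equals SPT ordering.
SPT order: [3, 7, 14, 14]
Completion times:
  Job 1: p=3, C=3
  Job 2: p=7, C=10
  Job 3: p=14, C=24
  Job 4: p=14, C=38
Total completion time = 3 + 10 + 24 + 38 = 75

75


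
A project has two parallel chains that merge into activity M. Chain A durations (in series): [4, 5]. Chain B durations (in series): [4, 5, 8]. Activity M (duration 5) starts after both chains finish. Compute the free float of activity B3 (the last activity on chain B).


ES(B3) = sum of predecessors on chain B = 9
EF(B3) = ES + duration = 9 + 8 = 17
Successor of B3 is M. ES(M) = max(sum(A), sum(B)) = max(9, 17) = 17
Free float = ES(successor) - EF(current) = 17 - 17 = 0

0


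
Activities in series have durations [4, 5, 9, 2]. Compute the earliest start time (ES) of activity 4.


Activity 4 starts after activities 1 through 3 complete.
Predecessor durations: [4, 5, 9]
ES = 4 + 5 + 9 = 18

18


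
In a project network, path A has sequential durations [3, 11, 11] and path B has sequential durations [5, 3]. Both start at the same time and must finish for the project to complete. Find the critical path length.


Path A total = 3 + 11 + 11 = 25
Path B total = 5 + 3 = 8
Critical path = longest path = max(25, 8) = 25

25


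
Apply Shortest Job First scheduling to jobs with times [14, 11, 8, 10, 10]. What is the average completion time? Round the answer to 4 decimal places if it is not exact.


SJF order (ascending): [8, 10, 10, 11, 14]
Completion times:
  Job 1: burst=8, C=8
  Job 2: burst=10, C=18
  Job 3: burst=10, C=28
  Job 4: burst=11, C=39
  Job 5: burst=14, C=53
Average completion = 146/5 = 29.2

29.2


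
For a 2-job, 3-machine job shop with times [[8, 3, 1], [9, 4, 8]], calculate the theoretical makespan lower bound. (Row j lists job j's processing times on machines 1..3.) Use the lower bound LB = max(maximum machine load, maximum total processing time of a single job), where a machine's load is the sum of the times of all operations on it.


Machine loads:
  Machine 1: 8 + 9 = 17
  Machine 2: 3 + 4 = 7
  Machine 3: 1 + 8 = 9
Max machine load = 17
Job totals:
  Job 1: 12
  Job 2: 21
Max job total = 21
Lower bound = max(17, 21) = 21

21


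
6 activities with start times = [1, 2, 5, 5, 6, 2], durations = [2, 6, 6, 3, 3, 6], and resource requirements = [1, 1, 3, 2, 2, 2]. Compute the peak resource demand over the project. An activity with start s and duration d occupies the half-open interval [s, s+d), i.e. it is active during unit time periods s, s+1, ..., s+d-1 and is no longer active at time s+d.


Each activity i is active on [start_i, start_i + duration_i).
Compute total resource usage per time slot:
  t=0: active resources = [], total = 0
  t=1: active resources = [1], total = 1
  t=2: active resources = [1, 1, 2], total = 4
  t=3: active resources = [1, 2], total = 3
  t=4: active resources = [1, 2], total = 3
  t=5: active resources = [1, 3, 2, 2], total = 8
  t=6: active resources = [1, 3, 2, 2, 2], total = 10
  t=7: active resources = [1, 3, 2, 2, 2], total = 10
  t=8: active resources = [3, 2], total = 5
  t=9: active resources = [3], total = 3
  t=10: active resources = [3], total = 3
Peak resource demand = 10

10


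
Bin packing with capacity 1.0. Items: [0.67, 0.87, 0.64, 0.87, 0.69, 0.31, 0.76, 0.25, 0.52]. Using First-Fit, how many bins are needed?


Place items sequentially using First-Fit:
  Item 0.67 -> new Bin 1
  Item 0.87 -> new Bin 2
  Item 0.64 -> new Bin 3
  Item 0.87 -> new Bin 4
  Item 0.69 -> new Bin 5
  Item 0.31 -> Bin 1 (now 0.98)
  Item 0.76 -> new Bin 6
  Item 0.25 -> Bin 3 (now 0.89)
  Item 0.52 -> new Bin 7
Total bins used = 7

7


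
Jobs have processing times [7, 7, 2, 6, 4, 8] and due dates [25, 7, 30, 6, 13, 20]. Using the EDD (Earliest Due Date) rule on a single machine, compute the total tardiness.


Sort by due date (EDD order): [(6, 6), (7, 7), (4, 13), (8, 20), (7, 25), (2, 30)]
Compute completion times and tardiness:
  Job 1: p=6, d=6, C=6, tardiness=max(0,6-6)=0
  Job 2: p=7, d=7, C=13, tardiness=max(0,13-7)=6
  Job 3: p=4, d=13, C=17, tardiness=max(0,17-13)=4
  Job 4: p=8, d=20, C=25, tardiness=max(0,25-20)=5
  Job 5: p=7, d=25, C=32, tardiness=max(0,32-25)=7
  Job 6: p=2, d=30, C=34, tardiness=max(0,34-30)=4
Total tardiness = 26

26


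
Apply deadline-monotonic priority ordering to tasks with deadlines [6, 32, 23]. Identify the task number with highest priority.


Sort tasks by relative deadline (ascending):
  Task 1: deadline = 6
  Task 3: deadline = 23
  Task 2: deadline = 32
Priority order (highest first): [1, 3, 2]
Highest priority task = 1

1


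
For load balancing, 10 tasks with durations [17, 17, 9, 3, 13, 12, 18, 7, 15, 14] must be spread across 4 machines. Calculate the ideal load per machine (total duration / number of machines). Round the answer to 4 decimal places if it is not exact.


Total processing time = 17 + 17 + 9 + 3 + 13 + 12 + 18 + 7 + 15 + 14 = 125
Number of machines = 4
Ideal balanced load = 125 / 4 = 31.25

31.25


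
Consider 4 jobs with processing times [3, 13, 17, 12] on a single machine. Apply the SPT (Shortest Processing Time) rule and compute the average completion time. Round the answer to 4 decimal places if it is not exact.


Sort jobs by processing time (SPT order): [3, 12, 13, 17]
Compute completion times sequentially:
  Job 1: processing = 3, completes at 3
  Job 2: processing = 12, completes at 15
  Job 3: processing = 13, completes at 28
  Job 4: processing = 17, completes at 45
Sum of completion times = 91
Average completion time = 91/4 = 22.75

22.75


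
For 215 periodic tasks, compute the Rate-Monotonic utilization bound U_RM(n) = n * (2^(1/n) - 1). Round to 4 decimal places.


Compute 2^(1/215) = 1.0032291429
Subtract 1: 1.0032291429 - 1 = 0.0032291429
Multiply by n: 215 * 0.0032291429 = 0.6942657235
Round to 4 dp: 0.6943

0.6943


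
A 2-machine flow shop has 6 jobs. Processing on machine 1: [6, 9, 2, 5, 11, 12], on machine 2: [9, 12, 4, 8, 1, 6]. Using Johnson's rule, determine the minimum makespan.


Apply Johnson's rule:
  Group 1 (a <= b): [(3, 2, 4), (4, 5, 8), (1, 6, 9), (2, 9, 12)]
  Group 2 (a > b): [(6, 12, 6), (5, 11, 1)]
Optimal job order: [3, 4, 1, 2, 6, 5]
Schedule:
  Job 3: M1 done at 2, M2 done at 6
  Job 4: M1 done at 7, M2 done at 15
  Job 1: M1 done at 13, M2 done at 24
  Job 2: M1 done at 22, M2 done at 36
  Job 6: M1 done at 34, M2 done at 42
  Job 5: M1 done at 45, M2 done at 46
Makespan = 46

46


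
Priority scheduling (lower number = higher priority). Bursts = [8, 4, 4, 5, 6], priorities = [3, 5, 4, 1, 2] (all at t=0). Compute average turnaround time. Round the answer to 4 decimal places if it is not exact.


Sort by priority (ascending = highest first):
Order: [(1, 5), (2, 6), (3, 8), (4, 4), (5, 4)]
Completion times:
  Priority 1, burst=5, C=5
  Priority 2, burst=6, C=11
  Priority 3, burst=8, C=19
  Priority 4, burst=4, C=23
  Priority 5, burst=4, C=27
Average turnaround = 85/5 = 17.0

17.0


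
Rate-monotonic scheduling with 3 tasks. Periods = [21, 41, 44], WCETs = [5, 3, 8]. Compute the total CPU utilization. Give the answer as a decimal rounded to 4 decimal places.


Compute individual utilizations (exact fractions):
  Task 1: C/T = 5/21 (approx. 0.2381)
  Task 2: C/T = 3/41 (approx. 0.0732)
  Task 3: C/T = 8/44 = 2/11 (approx. 0.1818)
Total utilization U = 5/21 + 3/41 + 2/11 = 4670/9471
Rounded to 4 decimal places: U = 0.4931
RM (Liu & Layland) bound for 3 tasks = 0.779763; compare with U = 4670/9471 (approx. 0.493084)
U <= bound, so schedulable by RM sufficient condition.

0.4931


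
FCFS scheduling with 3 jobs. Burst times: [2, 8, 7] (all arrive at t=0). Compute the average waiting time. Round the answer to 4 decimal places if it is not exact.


FCFS order (as given): [2, 8, 7]
Waiting times:
  Job 1: wait = 0
  Job 2: wait = 2
  Job 3: wait = 10
Sum of waiting times = 12
Average waiting time = 12/3 = 4.0

4.0


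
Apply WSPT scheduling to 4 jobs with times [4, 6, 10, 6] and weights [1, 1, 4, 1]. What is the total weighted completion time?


Compute p/w ratios and sort ascending (WSPT): [(10, 4), (4, 1), (6, 1), (6, 1)]
Compute weighted completion times:
  Job (p=10,w=4): C=10, w*C=4*10=40
  Job (p=4,w=1): C=14, w*C=1*14=14
  Job (p=6,w=1): C=20, w*C=1*20=20
  Job (p=6,w=1): C=26, w*C=1*26=26
Total weighted completion time = 100

100


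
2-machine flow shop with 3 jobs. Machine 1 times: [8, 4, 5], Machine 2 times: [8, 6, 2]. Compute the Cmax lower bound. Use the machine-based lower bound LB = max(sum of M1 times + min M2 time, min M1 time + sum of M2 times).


LB1 = sum(M1 times) + min(M2 times) = 17 + 2 = 19
LB2 = min(M1 times) + sum(M2 times) = 4 + 16 = 20
Lower bound = max(LB1, LB2) = max(19, 20) = 20

20
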